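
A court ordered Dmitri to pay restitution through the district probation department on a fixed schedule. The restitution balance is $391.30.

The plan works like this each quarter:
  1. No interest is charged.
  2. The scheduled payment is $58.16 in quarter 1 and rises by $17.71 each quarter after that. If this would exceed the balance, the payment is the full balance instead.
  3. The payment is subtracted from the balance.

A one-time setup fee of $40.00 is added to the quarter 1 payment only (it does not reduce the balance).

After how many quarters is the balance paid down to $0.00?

5

Quarter 1: $391.30 − $58.16 (+ $40.00 fee) → $333.14
Quarter 2: $333.14 − $75.87 → $257.27
Quarter 3: $257.27 − $93.58 → $163.69
Quarter 4: $163.69 − $111.29 → $52.40
Quarter 5: $52.40 − $52.40 → $0.00
Balance reaches $0.00 in quarter 5.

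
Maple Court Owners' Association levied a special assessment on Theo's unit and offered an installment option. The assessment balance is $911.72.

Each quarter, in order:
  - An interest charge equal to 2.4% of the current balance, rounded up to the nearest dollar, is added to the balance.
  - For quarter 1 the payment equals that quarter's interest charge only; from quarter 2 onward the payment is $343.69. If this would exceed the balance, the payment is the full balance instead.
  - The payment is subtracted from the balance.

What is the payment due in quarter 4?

Quarter 1: opening $911.72; interest $22.00 → $933.72; payment $22.00; balance $911.72
Quarter 2: opening $911.72; interest $22.00 → $933.72; payment $343.69; balance $590.03
Quarter 3: opening $590.03; interest $15.00 → $605.03; payment $343.69; balance $261.34
Quarter 4: opening $261.34; interest $7.00 → $268.34; payment $268.34; balance $0.00

$268.34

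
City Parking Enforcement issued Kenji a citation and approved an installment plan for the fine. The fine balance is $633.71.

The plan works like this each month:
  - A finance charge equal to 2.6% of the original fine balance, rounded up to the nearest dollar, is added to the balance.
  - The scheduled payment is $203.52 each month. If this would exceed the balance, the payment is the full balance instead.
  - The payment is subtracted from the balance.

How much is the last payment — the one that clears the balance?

$91.15

# | Opening | Interest | Payment | End bal
1 | $633.71 | $17.00 | $203.52 | $447.19
2 | $447.19 | $17.00 | $203.52 | $260.67
3 | $260.67 | $17.00 | $203.52 | $74.15
4 | $74.15 | $17.00 | $91.15 | $0.00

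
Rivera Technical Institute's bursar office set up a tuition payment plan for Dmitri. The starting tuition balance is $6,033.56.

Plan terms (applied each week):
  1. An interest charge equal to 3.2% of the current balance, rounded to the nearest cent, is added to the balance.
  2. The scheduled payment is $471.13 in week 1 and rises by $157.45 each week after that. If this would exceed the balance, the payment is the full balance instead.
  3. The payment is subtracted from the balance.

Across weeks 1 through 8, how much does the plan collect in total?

Week 1: $6,033.56 +$193.07 interest = $6,226.63; pay $471.13 → $5,755.50
Week 2: $5,755.50 +$184.18 interest = $5,939.68; pay $628.58 → $5,311.10
Week 3: $5,311.10 +$169.96 interest = $5,481.06; pay $786.03 → $4,695.03
Week 4: $4,695.03 +$150.24 interest = $4,845.27; pay $943.48 → $3,901.79
Week 5: $3,901.79 +$124.86 interest = $4,026.65; pay $1,100.93 → $2,925.72
Week 6: $2,925.72 +$93.62 interest = $3,019.34; pay $1,258.38 → $1,760.96
Week 7: $1,760.96 +$56.35 interest = $1,817.31; pay $1,415.83 → $401.48
Week 8: $401.48 +$12.85 interest = $414.33; pay $414.33 → $0.00
Total paid: $7,018.69

$7,018.69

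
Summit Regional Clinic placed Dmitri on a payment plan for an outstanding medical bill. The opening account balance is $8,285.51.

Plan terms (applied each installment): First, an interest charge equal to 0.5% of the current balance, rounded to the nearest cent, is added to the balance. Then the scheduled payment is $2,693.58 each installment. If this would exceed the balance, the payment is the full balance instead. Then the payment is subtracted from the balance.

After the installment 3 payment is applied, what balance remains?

$289.21

Installment 1: $8,285.51 +$41.43 interest = $8,326.94; pay $2,693.58 → $5,633.36
Installment 2: $5,633.36 +$28.17 interest = $5,661.53; pay $2,693.58 → $2,967.95
Installment 3: $2,967.95 +$14.84 interest = $2,982.79; pay $2,693.58 → $289.21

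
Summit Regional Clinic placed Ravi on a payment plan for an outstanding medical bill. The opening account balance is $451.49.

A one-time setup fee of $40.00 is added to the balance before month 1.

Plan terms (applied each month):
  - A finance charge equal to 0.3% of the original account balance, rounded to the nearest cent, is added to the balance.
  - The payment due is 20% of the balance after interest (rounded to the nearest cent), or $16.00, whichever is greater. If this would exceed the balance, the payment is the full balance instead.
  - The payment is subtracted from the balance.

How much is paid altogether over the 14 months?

Month 1: opening $491.49; interest $1.35 → $492.84; payment $98.57; balance $394.27
Month 2: opening $394.27; interest $1.35 → $395.62; payment $79.12; balance $316.50
Month 3: opening $316.50; interest $1.35 → $317.85; payment $63.57; balance $254.28
Month 4: opening $254.28; interest $1.35 → $255.63; payment $51.13; balance $204.50
Month 5: opening $204.50; interest $1.35 → $205.85; payment $41.17; balance $164.68
Month 6: opening $164.68; interest $1.35 → $166.03; payment $33.21; balance $132.82
Month 7: opening $132.82; interest $1.35 → $134.17; payment $26.83; balance $107.34
Month 8: opening $107.34; interest $1.35 → $108.69; payment $21.74; balance $86.95
Month 9: opening $86.95; interest $1.35 → $88.30; payment $17.66; balance $70.64
Month 10: opening $70.64; interest $1.35 → $71.99; payment $16.00; balance $55.99
Month 11: opening $55.99; interest $1.35 → $57.34; payment $16.00; balance $41.34
Month 12: opening $41.34; interest $1.35 → $42.69; payment $16.00; balance $26.69
Month 13: opening $26.69; interest $1.35 → $28.04; payment $16.00; balance $12.04
Month 14: opening $12.04; interest $1.35 → $13.39; payment $13.39; balance $0.00
Total paid: $510.39

$510.39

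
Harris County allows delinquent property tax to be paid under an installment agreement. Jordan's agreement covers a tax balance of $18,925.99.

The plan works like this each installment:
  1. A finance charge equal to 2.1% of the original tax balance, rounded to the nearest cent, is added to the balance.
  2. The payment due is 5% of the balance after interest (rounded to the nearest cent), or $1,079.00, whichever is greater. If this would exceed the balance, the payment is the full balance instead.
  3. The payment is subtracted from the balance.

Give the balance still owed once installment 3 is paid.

Installment 1: $18,925.99 +$397.45 interest = $19,323.44; pay $1,079.00 → $18,244.44
Installment 2: $18,244.44 +$397.45 interest = $18,641.89; pay $1,079.00 → $17,562.89
Installment 3: $17,562.89 +$397.45 interest = $17,960.34; pay $1,079.00 → $16,881.34

$16,881.34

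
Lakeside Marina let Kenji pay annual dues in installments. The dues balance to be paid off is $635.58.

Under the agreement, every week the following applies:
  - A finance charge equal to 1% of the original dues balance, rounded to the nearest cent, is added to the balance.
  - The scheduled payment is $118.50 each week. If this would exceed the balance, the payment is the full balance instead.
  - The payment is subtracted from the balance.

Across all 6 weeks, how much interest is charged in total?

$38.16

Week 1: opening $635.58; interest $6.36 → $641.94; payment $118.50; balance $523.44
Week 2: opening $523.44; interest $6.36 → $529.80; payment $118.50; balance $411.30
Week 3: opening $411.30; interest $6.36 → $417.66; payment $118.50; balance $299.16
Week 4: opening $299.16; interest $6.36 → $305.52; payment $118.50; balance $187.02
Week 5: opening $187.02; interest $6.36 → $193.38; payment $118.50; balance $74.88
Week 6: opening $74.88; interest $6.36 → $81.24; payment $81.24; balance $0.00
Total interest: $6.36 + $6.36 + $6.36 + $6.36 + $6.36 + $6.36 = $38.16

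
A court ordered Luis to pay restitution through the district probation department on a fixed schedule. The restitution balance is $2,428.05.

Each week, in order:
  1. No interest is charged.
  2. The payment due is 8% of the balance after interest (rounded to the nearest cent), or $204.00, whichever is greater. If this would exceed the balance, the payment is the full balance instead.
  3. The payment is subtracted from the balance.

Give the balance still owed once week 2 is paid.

Week 1: $2,428.05 − $204.00 → $2,224.05
Week 2: $2,224.05 − $204.00 → $2,020.05

$2,020.05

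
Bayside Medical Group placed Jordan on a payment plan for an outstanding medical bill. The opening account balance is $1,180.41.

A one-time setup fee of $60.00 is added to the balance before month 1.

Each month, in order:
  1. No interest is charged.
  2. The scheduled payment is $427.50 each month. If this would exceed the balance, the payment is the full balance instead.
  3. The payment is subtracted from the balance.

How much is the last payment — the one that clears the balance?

$385.41

Month 1: opening $1,240.41; payment $427.50; balance $812.91
Month 2: opening $812.91; payment $427.50; balance $385.41
Month 3: opening $385.41; payment $385.41; balance $0.00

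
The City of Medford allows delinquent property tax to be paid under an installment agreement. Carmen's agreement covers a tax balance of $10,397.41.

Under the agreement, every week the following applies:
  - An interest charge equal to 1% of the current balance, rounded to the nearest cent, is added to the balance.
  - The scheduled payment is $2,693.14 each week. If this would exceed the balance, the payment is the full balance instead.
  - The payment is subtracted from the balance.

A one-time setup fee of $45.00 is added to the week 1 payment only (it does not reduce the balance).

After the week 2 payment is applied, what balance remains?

Week 1: $10,397.41 +$103.97 interest = $10,501.38; pay $2,693.14 (+ $45.00 fee) → $7,808.24
Week 2: $7,808.24 +$78.08 interest = $7,886.32; pay $2,693.14 → $5,193.18

$5,193.18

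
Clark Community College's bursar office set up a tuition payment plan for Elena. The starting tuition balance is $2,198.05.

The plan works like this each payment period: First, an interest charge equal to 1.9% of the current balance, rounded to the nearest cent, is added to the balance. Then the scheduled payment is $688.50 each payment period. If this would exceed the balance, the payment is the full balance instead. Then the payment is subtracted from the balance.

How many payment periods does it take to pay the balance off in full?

4

Payment period 1: opening $2,198.05; interest $41.76 → $2,239.81; payment $688.50; balance $1,551.31
Payment period 2: opening $1,551.31; interest $29.47 → $1,580.78; payment $688.50; balance $892.28
Payment period 3: opening $892.28; interest $16.95 → $909.23; payment $688.50; balance $220.73
Payment period 4: opening $220.73; interest $4.19 → $224.92; payment $224.92; balance $0.00
Balance reaches $0.00 in payment period 4.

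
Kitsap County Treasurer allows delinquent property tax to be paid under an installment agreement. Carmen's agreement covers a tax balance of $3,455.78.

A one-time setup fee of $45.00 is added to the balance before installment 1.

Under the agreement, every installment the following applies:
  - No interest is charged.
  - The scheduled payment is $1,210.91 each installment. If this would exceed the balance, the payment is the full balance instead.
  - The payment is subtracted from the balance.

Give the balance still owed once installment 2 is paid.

$1,078.96

Installment 1: $3,500.78 − $1,210.91 → $2,289.87
Installment 2: $2,289.87 − $1,210.91 → $1,078.96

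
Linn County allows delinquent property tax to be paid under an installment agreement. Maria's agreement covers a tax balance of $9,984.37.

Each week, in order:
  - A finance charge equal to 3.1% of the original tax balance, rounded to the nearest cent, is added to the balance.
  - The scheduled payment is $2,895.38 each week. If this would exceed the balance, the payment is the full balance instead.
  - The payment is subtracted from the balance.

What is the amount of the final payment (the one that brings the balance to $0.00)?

$2,536.31

Week 1: $9,984.37 +$309.52 interest = $10,293.89; pay $2,895.38 → $7,398.51
Week 2: $7,398.51 +$309.52 interest = $7,708.03; pay $2,895.38 → $4,812.65
Week 3: $4,812.65 +$309.52 interest = $5,122.17; pay $2,895.38 → $2,226.79
Week 4: $2,226.79 +$309.52 interest = $2,536.31; pay $2,536.31 → $0.00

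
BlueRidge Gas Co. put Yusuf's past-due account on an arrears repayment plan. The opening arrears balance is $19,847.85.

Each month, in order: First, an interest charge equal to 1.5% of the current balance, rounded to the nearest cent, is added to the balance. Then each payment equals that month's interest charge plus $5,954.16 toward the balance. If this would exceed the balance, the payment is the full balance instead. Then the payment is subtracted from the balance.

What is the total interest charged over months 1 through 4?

# | Opening | Interest | Payment | End bal
1 | $19,847.85 | $297.72 | $6,251.88 | $13,893.69
2 | $13,893.69 | $208.41 | $6,162.57 | $7,939.53
3 | $7,939.53 | $119.09 | $6,073.25 | $1,985.37
4 | $1,985.37 | $29.78 | $2,015.15 | $0.00
Total interest: $297.72 + $208.41 + $119.09 + $29.78 = $655.00

$655.00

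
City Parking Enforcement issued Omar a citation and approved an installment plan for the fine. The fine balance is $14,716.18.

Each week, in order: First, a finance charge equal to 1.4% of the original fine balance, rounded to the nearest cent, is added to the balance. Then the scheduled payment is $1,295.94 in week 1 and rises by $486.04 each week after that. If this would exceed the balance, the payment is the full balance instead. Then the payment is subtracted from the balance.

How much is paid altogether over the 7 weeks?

Week 1: opening $14,716.18; interest $206.03 → $14,922.21; payment $1,295.94; balance $13,626.27
Week 2: opening $13,626.27; interest $206.03 → $13,832.30; payment $1,781.98; balance $12,050.32
Week 3: opening $12,050.32; interest $206.03 → $12,256.35; payment $2,268.02; balance $9,988.33
Week 4: opening $9,988.33; interest $206.03 → $10,194.36; payment $2,754.06; balance $7,440.30
Week 5: opening $7,440.30; interest $206.03 → $7,646.33; payment $3,240.10; balance $4,406.23
Week 6: opening $4,406.23; interest $206.03 → $4,612.26; payment $3,726.14; balance $886.12
Week 7: opening $886.12; interest $206.03 → $1,092.15; payment $1,092.15; balance $0.00
Total paid: $16,158.39

$16,158.39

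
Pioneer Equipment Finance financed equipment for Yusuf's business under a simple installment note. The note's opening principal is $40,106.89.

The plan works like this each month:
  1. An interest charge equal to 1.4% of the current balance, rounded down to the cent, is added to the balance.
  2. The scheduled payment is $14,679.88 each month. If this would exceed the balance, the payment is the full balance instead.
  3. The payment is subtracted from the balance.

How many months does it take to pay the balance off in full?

3

Month 1: $40,106.89 +$561.49 interest = $40,668.38; pay $14,679.88 → $25,988.50
Month 2: $25,988.50 +$363.83 interest = $26,352.33; pay $14,679.88 → $11,672.45
Month 3: $11,672.45 +$163.41 interest = $11,835.86; pay $11,835.86 → $0.00
Balance reaches $0.00 in month 3.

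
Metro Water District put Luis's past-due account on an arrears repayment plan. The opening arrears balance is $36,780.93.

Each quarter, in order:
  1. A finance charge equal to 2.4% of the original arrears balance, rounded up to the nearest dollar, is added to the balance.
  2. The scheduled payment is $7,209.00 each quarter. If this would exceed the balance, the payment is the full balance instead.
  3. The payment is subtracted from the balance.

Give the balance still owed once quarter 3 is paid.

$17,802.93

# | Opening | Interest | Payment | End bal
1 | $36,780.93 | $883.00 | $7,209.00 | $30,454.93
2 | $30,454.93 | $883.00 | $7,209.00 | $24,128.93
3 | $24,128.93 | $883.00 | $7,209.00 | $17,802.93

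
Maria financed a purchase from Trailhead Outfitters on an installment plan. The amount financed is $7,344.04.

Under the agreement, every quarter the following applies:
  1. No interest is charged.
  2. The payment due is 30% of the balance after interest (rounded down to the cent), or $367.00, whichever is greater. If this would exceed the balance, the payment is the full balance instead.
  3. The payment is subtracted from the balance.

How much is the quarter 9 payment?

$130.04

Quarter 1: $7,344.04 − $2,203.21 → $5,140.83
Quarter 2: $5,140.83 − $1,542.24 → $3,598.59
Quarter 3: $3,598.59 − $1,079.57 → $2,519.02
Quarter 4: $2,519.02 − $755.70 → $1,763.32
Quarter 5: $1,763.32 − $528.99 → $1,234.33
Quarter 6: $1,234.33 − $370.29 → $864.04
Quarter 7: $864.04 − $367.00 → $497.04
Quarter 8: $497.04 − $367.00 → $130.04
Quarter 9: $130.04 − $130.04 → $0.00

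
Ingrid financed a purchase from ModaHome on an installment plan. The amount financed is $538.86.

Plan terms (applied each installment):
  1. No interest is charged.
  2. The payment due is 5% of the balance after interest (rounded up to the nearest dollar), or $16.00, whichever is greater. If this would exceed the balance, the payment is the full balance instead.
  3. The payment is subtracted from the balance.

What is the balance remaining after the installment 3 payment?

Installment 1: $538.86 − $27.00 → $511.86
Installment 2: $511.86 − $26.00 → $485.86
Installment 3: $485.86 − $25.00 → $460.86

$460.86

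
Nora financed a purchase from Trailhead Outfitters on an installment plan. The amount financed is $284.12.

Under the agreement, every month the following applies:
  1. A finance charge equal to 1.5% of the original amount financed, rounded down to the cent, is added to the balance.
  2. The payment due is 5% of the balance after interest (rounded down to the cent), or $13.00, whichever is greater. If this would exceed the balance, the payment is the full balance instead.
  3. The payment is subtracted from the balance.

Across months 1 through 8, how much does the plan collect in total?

Month 1: opening $284.12; interest $4.26 → $288.38; payment $14.41; balance $273.97
Month 2: opening $273.97; interest $4.26 → $278.23; payment $13.91; balance $264.32
Month 3: opening $264.32; interest $4.26 → $268.58; payment $13.42; balance $255.16
Month 4: opening $255.16; interest $4.26 → $259.42; payment $13.00; balance $246.42
Month 5: opening $246.42; interest $4.26 → $250.68; payment $13.00; balance $237.68
Month 6: opening $237.68; interest $4.26 → $241.94; payment $13.00; balance $228.94
Month 7: opening $228.94; interest $4.26 → $233.20; payment $13.00; balance $220.20
Month 8: opening $220.20; interest $4.26 → $224.46; payment $13.00; balance $211.46
Total paid: $106.74

$106.74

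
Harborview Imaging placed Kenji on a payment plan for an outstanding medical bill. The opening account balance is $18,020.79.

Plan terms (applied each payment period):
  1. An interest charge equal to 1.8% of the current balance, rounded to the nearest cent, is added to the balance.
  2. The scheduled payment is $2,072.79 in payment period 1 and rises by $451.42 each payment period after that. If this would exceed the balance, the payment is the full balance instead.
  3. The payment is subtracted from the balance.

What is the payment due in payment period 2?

$2,524.21

Payment period 1: opening $18,020.79; interest $324.37 → $18,345.16; payment $2,072.79; balance $16,272.37
Payment period 2: opening $16,272.37; interest $292.90 → $16,565.27; payment $2,524.21; balance $14,041.06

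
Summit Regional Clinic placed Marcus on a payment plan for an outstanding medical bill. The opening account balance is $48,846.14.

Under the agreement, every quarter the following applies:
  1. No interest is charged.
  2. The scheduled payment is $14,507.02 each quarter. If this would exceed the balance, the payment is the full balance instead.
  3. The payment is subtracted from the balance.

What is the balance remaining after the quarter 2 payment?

# | Opening | Payment | End bal
1 | $48,846.14 | $14,507.02 | $34,339.12
2 | $34,339.12 | $14,507.02 | $19,832.10

$19,832.10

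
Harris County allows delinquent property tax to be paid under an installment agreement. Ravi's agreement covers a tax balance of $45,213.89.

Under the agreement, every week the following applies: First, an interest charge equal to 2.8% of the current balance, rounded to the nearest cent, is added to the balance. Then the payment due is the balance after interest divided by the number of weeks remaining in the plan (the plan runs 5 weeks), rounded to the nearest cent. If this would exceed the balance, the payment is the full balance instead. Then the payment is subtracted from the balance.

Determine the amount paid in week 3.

Week 1: opening $45,213.89; interest $1,265.99 → $46,479.88; payment $9,295.98; balance $37,183.90
Week 2: opening $37,183.90; interest $1,041.15 → $38,225.05; payment $9,556.26; balance $28,668.79
Week 3: opening $28,668.79; interest $802.73 → $29,471.52; payment $9,823.84; balance $19,647.68

$9,823.84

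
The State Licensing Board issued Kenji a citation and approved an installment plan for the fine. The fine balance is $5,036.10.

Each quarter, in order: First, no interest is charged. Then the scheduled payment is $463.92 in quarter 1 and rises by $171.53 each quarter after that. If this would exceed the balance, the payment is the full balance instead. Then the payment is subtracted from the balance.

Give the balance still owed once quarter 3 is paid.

$3,129.75

Quarter 1: $5,036.10 − $463.92 → $4,572.18
Quarter 2: $4,572.18 − $635.45 → $3,936.73
Quarter 3: $3,936.73 − $806.98 → $3,129.75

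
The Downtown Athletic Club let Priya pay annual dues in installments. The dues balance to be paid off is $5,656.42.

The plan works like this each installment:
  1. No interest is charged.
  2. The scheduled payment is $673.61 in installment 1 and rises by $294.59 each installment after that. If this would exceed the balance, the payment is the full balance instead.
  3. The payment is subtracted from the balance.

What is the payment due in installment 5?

Installment 1: $5,656.42 − $673.61 → $4,982.81
Installment 2: $4,982.81 − $968.20 → $4,014.61
Installment 3: $4,014.61 − $1,262.79 → $2,751.82
Installment 4: $2,751.82 − $1,557.38 → $1,194.44
Installment 5: $1,194.44 − $1,194.44 → $0.00

$1,194.44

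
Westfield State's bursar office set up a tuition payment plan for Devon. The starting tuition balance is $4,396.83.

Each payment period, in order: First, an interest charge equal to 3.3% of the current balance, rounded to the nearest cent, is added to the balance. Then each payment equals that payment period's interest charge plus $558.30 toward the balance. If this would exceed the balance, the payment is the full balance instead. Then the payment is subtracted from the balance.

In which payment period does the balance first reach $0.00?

Payment period 1: opening $4,396.83; interest $145.10 → $4,541.93; payment $703.40; balance $3,838.53
Payment period 2: opening $3,838.53; interest $126.67 → $3,965.20; payment $684.97; balance $3,280.23
Payment period 3: opening $3,280.23; interest $108.25 → $3,388.48; payment $666.55; balance $2,721.93
Payment period 4: opening $2,721.93; interest $89.82 → $2,811.75; payment $648.12; balance $2,163.63
Payment period 5: opening $2,163.63; interest $71.40 → $2,235.03; payment $629.70; balance $1,605.33
Payment period 6: opening $1,605.33; interest $52.98 → $1,658.31; payment $611.28; balance $1,047.03
Payment period 7: opening $1,047.03; interest $34.55 → $1,081.58; payment $592.85; balance $488.73
Payment period 8: opening $488.73; interest $16.13 → $504.86; payment $504.86; balance $0.00
Balance reaches $0.00 in payment period 8.

8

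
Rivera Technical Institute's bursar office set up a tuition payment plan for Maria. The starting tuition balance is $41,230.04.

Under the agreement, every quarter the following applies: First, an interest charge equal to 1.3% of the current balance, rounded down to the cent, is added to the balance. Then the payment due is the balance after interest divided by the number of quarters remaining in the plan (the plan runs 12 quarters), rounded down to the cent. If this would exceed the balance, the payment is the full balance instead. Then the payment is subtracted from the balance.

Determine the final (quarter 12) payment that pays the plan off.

$4,011.85

Quarter 1: $41,230.04 +$535.99 interest = $41,766.03; pay $3,480.50 → $38,285.53
Quarter 2: $38,285.53 +$497.71 interest = $38,783.24; pay $3,525.74 → $35,257.50
Quarter 3: $35,257.50 +$458.34 interest = $35,715.84; pay $3,571.58 → $32,144.26
Quarter 4: $32,144.26 +$417.87 interest = $32,562.13; pay $3,618.01 → $28,944.12
Quarter 5: $28,944.12 +$376.27 interest = $29,320.39; pay $3,665.04 → $25,655.35
Quarter 6: $25,655.35 +$333.51 interest = $25,988.86; pay $3,712.69 → $22,276.17
Quarter 7: $22,276.17 +$289.59 interest = $22,565.76; pay $3,760.96 → $18,804.80
Quarter 8: $18,804.80 +$244.46 interest = $19,049.26; pay $3,809.85 → $15,239.41
Quarter 9: $15,239.41 +$198.11 interest = $15,437.52; pay $3,859.38 → $11,578.14
Quarter 10: $11,578.14 +$150.51 interest = $11,728.65; pay $3,909.55 → $7,819.10
Quarter 11: $7,819.10 +$101.64 interest = $7,920.74; pay $3,960.37 → $3,960.37
Quarter 12: $3,960.37 +$51.48 interest = $4,011.85; pay $4,011.85 → $0.00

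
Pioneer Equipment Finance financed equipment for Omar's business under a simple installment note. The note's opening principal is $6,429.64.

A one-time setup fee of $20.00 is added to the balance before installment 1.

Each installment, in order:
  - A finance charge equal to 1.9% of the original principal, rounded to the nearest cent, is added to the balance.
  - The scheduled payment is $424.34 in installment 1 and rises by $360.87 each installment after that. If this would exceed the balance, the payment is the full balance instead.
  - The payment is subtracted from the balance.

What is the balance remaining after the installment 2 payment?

$5,484.41

Installment 1: $6,449.64 +$122.16 interest = $6,571.80; pay $424.34 → $6,147.46
Installment 2: $6,147.46 +$122.16 interest = $6,269.62; pay $785.21 → $5,484.41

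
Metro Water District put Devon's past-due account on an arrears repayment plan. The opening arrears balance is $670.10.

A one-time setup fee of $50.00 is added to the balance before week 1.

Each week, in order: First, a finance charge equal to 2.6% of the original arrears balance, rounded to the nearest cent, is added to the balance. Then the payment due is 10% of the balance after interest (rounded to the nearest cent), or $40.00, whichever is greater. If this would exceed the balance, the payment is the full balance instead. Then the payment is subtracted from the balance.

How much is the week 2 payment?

$68.12

Week 1: $720.10 +$17.42 interest = $737.52; pay $73.75 → $663.77
Week 2: $663.77 +$17.42 interest = $681.19; pay $68.12 → $613.07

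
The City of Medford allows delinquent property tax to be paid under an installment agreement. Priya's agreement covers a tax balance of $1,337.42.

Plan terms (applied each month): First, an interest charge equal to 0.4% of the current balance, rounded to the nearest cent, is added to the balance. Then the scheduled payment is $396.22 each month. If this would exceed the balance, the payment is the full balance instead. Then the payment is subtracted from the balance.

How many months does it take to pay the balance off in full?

# | Opening | Interest | Payment | End bal
1 | $1,337.42 | $5.35 | $396.22 | $946.55
2 | $946.55 | $3.79 | $396.22 | $554.12
3 | $554.12 | $2.22 | $396.22 | $160.12
4 | $160.12 | $0.64 | $160.76 | $0.00
Balance reaches $0.00 in month 4.

4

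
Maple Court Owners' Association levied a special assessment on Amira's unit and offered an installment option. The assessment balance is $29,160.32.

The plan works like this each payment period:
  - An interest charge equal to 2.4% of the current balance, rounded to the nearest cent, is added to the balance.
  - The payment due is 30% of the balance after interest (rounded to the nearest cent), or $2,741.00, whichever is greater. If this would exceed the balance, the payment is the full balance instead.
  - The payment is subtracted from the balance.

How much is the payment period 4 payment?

$3,299.19

# | Opening | Interest | Payment | End bal
1 | $29,160.32 | $699.85 | $8,958.05 | $20,902.12
2 | $20,902.12 | $501.65 | $6,421.13 | $14,982.64
3 | $14,982.64 | $359.58 | $4,602.67 | $10,739.55
4 | $10,739.55 | $257.75 | $3,299.19 | $7,698.11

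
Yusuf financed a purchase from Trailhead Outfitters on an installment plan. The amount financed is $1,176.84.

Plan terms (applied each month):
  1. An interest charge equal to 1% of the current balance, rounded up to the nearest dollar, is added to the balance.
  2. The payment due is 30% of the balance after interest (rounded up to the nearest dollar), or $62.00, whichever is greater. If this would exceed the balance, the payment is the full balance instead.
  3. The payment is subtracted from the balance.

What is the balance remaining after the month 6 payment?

Month 1: opening $1,176.84; interest $12.00 → $1,188.84; payment $357.00; balance $831.84
Month 2: opening $831.84; interest $9.00 → $840.84; payment $253.00; balance $587.84
Month 3: opening $587.84; interest $6.00 → $593.84; payment $179.00; balance $414.84
Month 4: opening $414.84; interest $5.00 → $419.84; payment $126.00; balance $293.84
Month 5: opening $293.84; interest $3.00 → $296.84; payment $90.00; balance $206.84
Month 6: opening $206.84; interest $3.00 → $209.84; payment $63.00; balance $146.84

$146.84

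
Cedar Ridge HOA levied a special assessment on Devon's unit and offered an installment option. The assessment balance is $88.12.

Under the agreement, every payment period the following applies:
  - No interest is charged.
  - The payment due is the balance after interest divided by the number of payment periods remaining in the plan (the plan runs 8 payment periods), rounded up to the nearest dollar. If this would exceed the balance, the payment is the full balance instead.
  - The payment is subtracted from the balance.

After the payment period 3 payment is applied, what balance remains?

Payment period 1: $88.12 − $12.00 → $76.12
Payment period 2: $76.12 − $11.00 → $65.12
Payment period 3: $65.12 − $11.00 → $54.12

$54.12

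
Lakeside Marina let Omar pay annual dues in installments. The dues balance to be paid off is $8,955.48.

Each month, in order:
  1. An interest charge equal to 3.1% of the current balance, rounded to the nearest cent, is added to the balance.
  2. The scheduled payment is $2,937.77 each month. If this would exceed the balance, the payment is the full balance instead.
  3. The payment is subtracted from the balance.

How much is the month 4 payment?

$747.56

Month 1: opening $8,955.48; interest $277.62 → $9,233.10; payment $2,937.77; balance $6,295.33
Month 2: opening $6,295.33; interest $195.16 → $6,490.49; payment $2,937.77; balance $3,552.72
Month 3: opening $3,552.72; interest $110.13 → $3,662.85; payment $2,937.77; balance $725.08
Month 4: opening $725.08; interest $22.48 → $747.56; payment $747.56; balance $0.00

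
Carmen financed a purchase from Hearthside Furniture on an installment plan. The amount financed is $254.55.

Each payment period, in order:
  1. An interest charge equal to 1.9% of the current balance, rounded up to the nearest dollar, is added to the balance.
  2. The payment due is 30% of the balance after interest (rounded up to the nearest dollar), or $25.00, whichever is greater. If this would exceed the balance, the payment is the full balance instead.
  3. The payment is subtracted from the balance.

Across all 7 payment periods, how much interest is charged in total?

Payment period 1: $254.55 +$5.00 interest = $259.55; pay $78.00 → $181.55
Payment period 2: $181.55 +$4.00 interest = $185.55; pay $56.00 → $129.55
Payment period 3: $129.55 +$3.00 interest = $132.55; pay $40.00 → $92.55
Payment period 4: $92.55 +$2.00 interest = $94.55; pay $29.00 → $65.55
Payment period 5: $65.55 +$2.00 interest = $67.55; pay $25.00 → $42.55
Payment period 6: $42.55 +$1.00 interest = $43.55; pay $25.00 → $18.55
Payment period 7: $18.55 +$1.00 interest = $19.55; pay $19.55 → $0.00
Total interest: $5.00 + $4.00 + $3.00 + $2.00 + $2.00 + $1.00 + $1.00 = $18.00

$18.00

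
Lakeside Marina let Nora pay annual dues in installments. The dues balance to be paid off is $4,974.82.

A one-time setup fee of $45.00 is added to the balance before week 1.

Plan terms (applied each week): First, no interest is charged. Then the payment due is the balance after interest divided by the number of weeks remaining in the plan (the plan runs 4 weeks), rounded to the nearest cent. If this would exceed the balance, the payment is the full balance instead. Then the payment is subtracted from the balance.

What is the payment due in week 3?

Week 1: opening $5,019.82; payment $1,254.96; balance $3,764.86
Week 2: opening $3,764.86; payment $1,254.95; balance $2,509.91
Week 3: opening $2,509.91; payment $1,254.96; balance $1,254.95

$1,254.96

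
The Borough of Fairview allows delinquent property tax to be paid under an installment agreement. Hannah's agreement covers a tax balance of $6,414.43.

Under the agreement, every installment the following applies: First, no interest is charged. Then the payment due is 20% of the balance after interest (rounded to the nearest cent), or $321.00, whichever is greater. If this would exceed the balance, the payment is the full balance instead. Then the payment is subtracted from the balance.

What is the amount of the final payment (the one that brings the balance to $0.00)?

$61.20

Installment 1: $6,414.43 − $1,282.89 → $5,131.54
Installment 2: $5,131.54 − $1,026.31 → $4,105.23
Installment 3: $4,105.23 − $821.05 → $3,284.18
Installment 4: $3,284.18 − $656.84 → $2,627.34
Installment 5: $2,627.34 − $525.47 → $2,101.87
Installment 6: $2,101.87 − $420.37 → $1,681.50
Installment 7: $1,681.50 − $336.30 → $1,345.20
Installment 8: $1,345.20 − $321.00 → $1,024.20
Installment 9: $1,024.20 − $321.00 → $703.20
Installment 10: $703.20 − $321.00 → $382.20
Installment 11: $382.20 − $321.00 → $61.20
Installment 12: $61.20 − $61.20 → $0.00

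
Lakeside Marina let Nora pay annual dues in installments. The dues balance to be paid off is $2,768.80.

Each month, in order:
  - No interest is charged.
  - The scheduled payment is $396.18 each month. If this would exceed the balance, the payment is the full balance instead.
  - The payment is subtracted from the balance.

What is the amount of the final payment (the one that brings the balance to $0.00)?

Month 1: $2,768.80 − $396.18 → $2,372.62
Month 2: $2,372.62 − $396.18 → $1,976.44
Month 3: $1,976.44 − $396.18 → $1,580.26
Month 4: $1,580.26 − $396.18 → $1,184.08
Month 5: $1,184.08 − $396.18 → $787.90
Month 6: $787.90 − $396.18 → $391.72
Month 7: $391.72 − $391.72 → $0.00

$391.72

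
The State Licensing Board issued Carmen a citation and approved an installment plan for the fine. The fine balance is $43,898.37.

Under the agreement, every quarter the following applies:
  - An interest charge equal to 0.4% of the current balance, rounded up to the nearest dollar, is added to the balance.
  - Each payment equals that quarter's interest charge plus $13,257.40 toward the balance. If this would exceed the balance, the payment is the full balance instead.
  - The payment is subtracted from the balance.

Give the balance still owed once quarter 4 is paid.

Quarter 1: opening $43,898.37; interest $176.00 → $44,074.37; payment $13,433.40; balance $30,640.97
Quarter 2: opening $30,640.97; interest $123.00 → $30,763.97; payment $13,380.40; balance $17,383.57
Quarter 3: opening $17,383.57; interest $70.00 → $17,453.57; payment $13,327.40; balance $4,126.17
Quarter 4: opening $4,126.17; interest $17.00 → $4,143.17; payment $4,143.17; balance $0.00

$0.00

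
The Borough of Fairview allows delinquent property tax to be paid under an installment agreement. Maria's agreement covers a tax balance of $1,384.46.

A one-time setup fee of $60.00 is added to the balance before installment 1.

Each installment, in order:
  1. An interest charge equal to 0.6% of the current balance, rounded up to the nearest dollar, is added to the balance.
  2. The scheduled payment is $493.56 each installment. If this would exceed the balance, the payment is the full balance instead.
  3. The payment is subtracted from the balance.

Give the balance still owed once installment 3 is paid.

Installment 1: $1,444.46 +$9.00 interest = $1,453.46; pay $493.56 → $959.90
Installment 2: $959.90 +$6.00 interest = $965.90; pay $493.56 → $472.34
Installment 3: $472.34 +$3.00 interest = $475.34; pay $475.34 → $0.00

$0.00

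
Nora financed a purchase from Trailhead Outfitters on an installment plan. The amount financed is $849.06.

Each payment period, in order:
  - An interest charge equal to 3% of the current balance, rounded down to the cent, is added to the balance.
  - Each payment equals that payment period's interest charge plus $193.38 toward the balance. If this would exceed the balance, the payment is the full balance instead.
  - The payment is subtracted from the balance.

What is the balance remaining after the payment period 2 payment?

$462.30

Payment period 1: $849.06 +$25.47 interest = $874.53; pay $218.85 → $655.68
Payment period 2: $655.68 +$19.67 interest = $675.35; pay $213.05 → $462.30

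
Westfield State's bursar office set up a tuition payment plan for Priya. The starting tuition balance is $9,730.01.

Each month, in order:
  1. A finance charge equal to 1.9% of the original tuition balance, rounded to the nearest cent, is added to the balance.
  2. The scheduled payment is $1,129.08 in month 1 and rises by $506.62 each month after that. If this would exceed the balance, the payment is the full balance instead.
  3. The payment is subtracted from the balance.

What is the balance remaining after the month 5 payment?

Month 1: opening $9,730.01; interest $184.87 → $9,914.88; payment $1,129.08; balance $8,785.80
Month 2: opening $8,785.80; interest $184.87 → $8,970.67; payment $1,635.70; balance $7,334.97
Month 3: opening $7,334.97; interest $184.87 → $7,519.84; payment $2,142.32; balance $5,377.52
Month 4: opening $5,377.52; interest $184.87 → $5,562.39; payment $2,648.94; balance $2,913.45
Month 5: opening $2,913.45; interest $184.87 → $3,098.32; payment $3,098.32; balance $0.00

$0.00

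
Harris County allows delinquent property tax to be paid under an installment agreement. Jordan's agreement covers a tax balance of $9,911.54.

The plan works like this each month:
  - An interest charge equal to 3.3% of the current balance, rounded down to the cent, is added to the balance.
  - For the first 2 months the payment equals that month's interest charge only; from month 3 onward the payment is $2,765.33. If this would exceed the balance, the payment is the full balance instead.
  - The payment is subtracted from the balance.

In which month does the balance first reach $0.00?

6

Month 1: opening $9,911.54; interest $327.08 → $10,238.62; payment $327.08; balance $9,911.54
Month 2: opening $9,911.54; interest $327.08 → $10,238.62; payment $327.08; balance $9,911.54
Month 3: opening $9,911.54; interest $327.08 → $10,238.62; payment $2,765.33; balance $7,473.29
Month 4: opening $7,473.29; interest $246.61 → $7,719.90; payment $2,765.33; balance $4,954.57
Month 5: opening $4,954.57; interest $163.50 → $5,118.07; payment $2,765.33; balance $2,352.74
Month 6: opening $2,352.74; interest $77.64 → $2,430.38; payment $2,430.38; balance $0.00
Balance reaches $0.00 in month 6.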